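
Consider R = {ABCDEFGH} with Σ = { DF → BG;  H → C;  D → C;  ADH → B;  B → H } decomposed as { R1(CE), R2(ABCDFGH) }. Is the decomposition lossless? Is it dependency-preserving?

Lossless test: (C)⁺ = {C}, which is a superkey of neither fragment — lossy.
Dependency preservation: every FD's attributes lie within a single fragment, so each can be enforced locally — preserved.

lossy but dependency-preserving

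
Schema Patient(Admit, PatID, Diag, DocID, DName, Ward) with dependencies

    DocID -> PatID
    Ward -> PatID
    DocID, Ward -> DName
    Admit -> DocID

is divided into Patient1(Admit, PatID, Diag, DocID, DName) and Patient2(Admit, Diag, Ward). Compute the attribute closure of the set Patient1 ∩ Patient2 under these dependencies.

Patient1 ∩ Patient2 = {Admit, Diag}.
Admit → DocID applies, adding DocID
DocID → PatID applies, adding PatID
Closure: {Admit, PatID, Diag, DocID}.

Admit, PatID, Diag, DocID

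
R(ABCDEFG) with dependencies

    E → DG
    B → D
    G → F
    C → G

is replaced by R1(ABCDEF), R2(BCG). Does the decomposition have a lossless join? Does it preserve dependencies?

lossless but not dependency-preserving

Lossless test: (BC)⁺ = {BCDFG}, which contains all of one fragment — lossless.
Dependency preservation: the restricted closure of {E} across the fragments never reaches {DG}, so E → DG cannot be enforced without a join — not preserved.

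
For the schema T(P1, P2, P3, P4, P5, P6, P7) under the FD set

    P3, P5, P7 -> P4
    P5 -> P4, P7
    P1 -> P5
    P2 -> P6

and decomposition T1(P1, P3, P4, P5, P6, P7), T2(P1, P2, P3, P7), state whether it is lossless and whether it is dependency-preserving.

Lossless test: (P1, P3, P7)⁺ = {P1, P3, P4, P5, P7}, which is a superkey of neither fragment — lossy.
Dependency preservation: the restricted closure of {P2} across the fragments never reaches {P6}, so P2 → P6 cannot be enforced without a join — not preserved.

lossy and not dependency-preserving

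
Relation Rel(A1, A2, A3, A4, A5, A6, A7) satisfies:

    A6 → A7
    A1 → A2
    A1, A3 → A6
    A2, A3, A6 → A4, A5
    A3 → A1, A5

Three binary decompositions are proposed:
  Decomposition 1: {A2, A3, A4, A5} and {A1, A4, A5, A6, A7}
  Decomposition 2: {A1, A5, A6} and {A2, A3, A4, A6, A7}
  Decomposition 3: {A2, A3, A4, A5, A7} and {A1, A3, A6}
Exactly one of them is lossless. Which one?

Decomposition 1: common = {A4, A5}, closure = {A4, A5} → lossy.
Decomposition 2: common = {A6}, closure = {A6, A7} → lossy.
Decomposition 3: common = {A3}, closure = {A1, A2, A3, A4, A5, A6, A7} → lossless.

Decomposition 3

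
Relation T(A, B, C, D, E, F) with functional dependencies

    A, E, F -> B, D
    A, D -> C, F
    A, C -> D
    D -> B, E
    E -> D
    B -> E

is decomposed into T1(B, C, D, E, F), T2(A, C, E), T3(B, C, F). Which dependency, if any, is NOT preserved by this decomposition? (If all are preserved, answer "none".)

A, D -> C, F

Check A, D → C, F: no single fragment contains all of {A, C, D, F}, and the restricted closure of {A, D} across the fragments never reaches {C, F}.
A, E, F → B, D is preserved.
A, C → D is preserved.
D → B, E is preserved.
E → D is preserved.
B → E is preserved.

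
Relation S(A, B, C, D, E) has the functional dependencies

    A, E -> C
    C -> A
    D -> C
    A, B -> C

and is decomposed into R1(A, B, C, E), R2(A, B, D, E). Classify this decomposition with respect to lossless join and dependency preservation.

Lossless test: (A, B, E)⁺ = {A, B, C, E}, which contains all of one fragment — lossless.
Dependency preservation: the restricted closure of {D} across the fragments never reaches {C}, so D → C cannot be enforced without a join — not preserved.

lossless but not dependency-preserving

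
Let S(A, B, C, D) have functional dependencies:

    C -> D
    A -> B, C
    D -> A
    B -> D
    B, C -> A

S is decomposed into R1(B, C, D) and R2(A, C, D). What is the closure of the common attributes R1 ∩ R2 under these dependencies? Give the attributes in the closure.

A, B, C, D

R1 ∩ R2 = {C, D}.
D → A applies, adding A
A → B, C applies, adding B
Closure: {A, B, C, D}.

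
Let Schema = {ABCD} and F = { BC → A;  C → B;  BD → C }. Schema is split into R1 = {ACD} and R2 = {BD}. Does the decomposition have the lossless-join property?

No

Common attributes: R1 ∩ R2 = {D}.
No dependency enlarges {D}, so (D)⁺ = {D}.
The closure contains neither all of R1 = {ACD} nor all of R2 = {BD}, so the common attributes are not a superkey of either fragment. The join is lossy.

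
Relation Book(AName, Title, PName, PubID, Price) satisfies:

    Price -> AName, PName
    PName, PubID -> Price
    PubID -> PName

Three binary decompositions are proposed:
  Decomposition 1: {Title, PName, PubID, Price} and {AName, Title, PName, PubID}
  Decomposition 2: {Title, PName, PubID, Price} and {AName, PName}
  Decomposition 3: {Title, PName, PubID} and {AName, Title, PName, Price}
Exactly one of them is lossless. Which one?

Decomposition 1: common = {Title, PName, PubID}, closure = {AName, Title, PName, PubID, Price} → lossless.
Decomposition 2: common = {PName}, closure = {PName} → lossy.
Decomposition 3: common = {Title, PName}, closure = {Title, PName} → lossy.

Decomposition 1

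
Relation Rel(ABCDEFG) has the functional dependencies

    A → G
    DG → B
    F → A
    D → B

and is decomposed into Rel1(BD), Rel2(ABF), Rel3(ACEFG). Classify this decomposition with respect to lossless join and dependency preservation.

lossy but dependency-preserving

Lossless test (chase): Rows 2 and 3 agree on A; apply A→G and equate their G entries. No row becomes fully distinguished — the join is lossy.
Dependency preservation: DG → B is not contained in any single fragment, but the restricted closure of its left-hand side across the fragments still reaches the right-hand side; the remaining FDs each lie inside some fragment. All dependencies are preserved.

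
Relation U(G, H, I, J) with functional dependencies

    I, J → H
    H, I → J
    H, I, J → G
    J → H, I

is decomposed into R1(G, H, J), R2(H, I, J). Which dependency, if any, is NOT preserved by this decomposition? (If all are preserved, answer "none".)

I, J → H lies within R2.
H, I → J lies within R2.
H, I, J → G: restricted closure across fragments reaches G.
J → H, I lies within R2.
Every dependency is enforceable on the fragments, so the decomposition is dependency-preserving.

none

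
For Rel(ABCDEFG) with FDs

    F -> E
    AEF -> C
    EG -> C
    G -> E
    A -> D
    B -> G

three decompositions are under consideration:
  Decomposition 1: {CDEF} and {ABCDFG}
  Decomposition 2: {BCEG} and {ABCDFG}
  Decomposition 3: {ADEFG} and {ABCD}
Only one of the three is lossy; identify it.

Decomposition 1: common = {CDF}, closure = {CDEF} → lossless.
Decomposition 2: common = {BCG}, closure = {BCEG} → lossless.
Decomposition 3: common = {AD}, closure = {AD} → lossy.

Decomposition 3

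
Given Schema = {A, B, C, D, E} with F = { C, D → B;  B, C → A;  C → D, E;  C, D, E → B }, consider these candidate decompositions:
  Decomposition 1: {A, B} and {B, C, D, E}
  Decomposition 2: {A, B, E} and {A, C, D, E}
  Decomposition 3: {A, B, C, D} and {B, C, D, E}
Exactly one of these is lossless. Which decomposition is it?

Decomposition 3

Decomposition 1: common = {B}, closure = {B} → lossy.
Decomposition 2: common = {A, E}, closure = {A, E} → lossy.
Decomposition 3: common = {B, C, D}, closure = {A, B, C, D, E} → lossless.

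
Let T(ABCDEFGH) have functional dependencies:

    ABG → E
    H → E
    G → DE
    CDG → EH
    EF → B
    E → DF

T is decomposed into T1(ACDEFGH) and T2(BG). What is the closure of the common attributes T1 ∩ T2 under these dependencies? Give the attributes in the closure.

T1 ∩ T2 = {G}.
G → DE applies, adding DE
E → DF applies, adding F
EF → B applies, adding B
Closure: {BDEFG}.

BDEFG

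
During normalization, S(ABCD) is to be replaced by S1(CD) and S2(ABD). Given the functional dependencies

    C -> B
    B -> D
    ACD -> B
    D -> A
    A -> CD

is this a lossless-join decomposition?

Common attributes: S1 ∩ S2 = {D}.
Closure of {D}: D → A applies, adding A; A → CD applies, adding C; C → B applies, adding B. So (D)⁺ = {ABCD}.
This closure contains every attribute of S1, so S1 ∩ S2 → S1. The join is lossless.

Yes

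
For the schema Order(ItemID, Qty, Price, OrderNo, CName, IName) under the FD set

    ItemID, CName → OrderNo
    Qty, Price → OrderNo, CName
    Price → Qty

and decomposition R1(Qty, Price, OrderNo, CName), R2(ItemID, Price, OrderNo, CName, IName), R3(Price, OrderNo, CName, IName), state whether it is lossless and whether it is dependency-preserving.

Lossless test (chase): Rows 1 and 2 agree on Price; apply Price→Qty and equate their Qty entries. Rows 1 and 3 agree on Price; apply Price→Qty and equate their Qty entries. Row 2 is now all distinguished symbols — the join is lossless.
Dependency preservation: every FD's attributes lie within a single fragment, so each can be enforced locally — preserved.

lossless and dependency-preserving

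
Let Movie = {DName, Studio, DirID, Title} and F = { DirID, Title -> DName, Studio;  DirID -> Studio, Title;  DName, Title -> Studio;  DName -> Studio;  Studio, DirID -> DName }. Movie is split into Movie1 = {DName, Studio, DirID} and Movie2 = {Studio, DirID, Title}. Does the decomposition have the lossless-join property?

Common attributes: Movie1 ∩ Movie2 = {Studio, DirID}.
Closure of {Studio, DirID}: DirID → Studio, Title applies, adding Title; Studio, DirID → DName applies, adding DName. So (Studio, DirID)⁺ = {DName, Studio, DirID, Title}.
This closure contains every attribute of Movie1, so Movie1 ∩ Movie2 → Movie1. The join is lossless.

Yes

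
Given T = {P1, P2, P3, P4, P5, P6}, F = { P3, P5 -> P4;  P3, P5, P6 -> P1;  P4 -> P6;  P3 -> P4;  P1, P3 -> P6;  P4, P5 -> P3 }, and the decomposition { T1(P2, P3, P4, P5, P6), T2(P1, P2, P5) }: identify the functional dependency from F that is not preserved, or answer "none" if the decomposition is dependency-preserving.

Check P3, P5, P6 → P1: no single fragment contains all of {P1, P3, P5, P6}, and the restricted closure of {P3, P5, P6} across the fragments never reaches {P1}.
P3, P5 → P4 is preserved.
P4 → P6 is preserved.
P3 → P4 is preserved.
P1, P3 → P6 is preserved.
P4, P5 → P3 is preserved.

P3, P5, P6 -> P1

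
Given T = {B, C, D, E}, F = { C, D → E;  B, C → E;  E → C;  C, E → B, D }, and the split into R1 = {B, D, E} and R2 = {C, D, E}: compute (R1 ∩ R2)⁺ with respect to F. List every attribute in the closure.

B, C, D, E

R1 ∩ R2 = {D, E}.
E → C applies, adding C
C, E → B, D applies, adding B
Closure: {B, C, D, E}.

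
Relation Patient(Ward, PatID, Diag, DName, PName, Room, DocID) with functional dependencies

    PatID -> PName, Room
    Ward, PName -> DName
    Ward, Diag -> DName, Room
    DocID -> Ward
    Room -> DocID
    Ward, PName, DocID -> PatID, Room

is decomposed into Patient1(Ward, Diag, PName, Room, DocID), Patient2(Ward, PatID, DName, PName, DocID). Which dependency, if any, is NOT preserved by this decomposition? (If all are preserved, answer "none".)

Ward, Diag -> DName, Room

Check Ward, Diag → DName, Room: no single fragment contains all of {Ward, Diag, DName, Room}, and the restricted closure of {Ward, Diag} across the fragments never reaches {DName, Room}.
PatID → PName, Room is preserved.
Ward, PName → DName is preserved.
DocID → Ward is preserved.
Room → DocID is preserved.
Ward, PName, DocID → PatID, Room is preserved.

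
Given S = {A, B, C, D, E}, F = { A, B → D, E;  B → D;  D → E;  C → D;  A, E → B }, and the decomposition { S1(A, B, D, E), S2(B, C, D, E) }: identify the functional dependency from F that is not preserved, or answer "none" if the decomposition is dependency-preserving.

A, B → D, E lies within S1.
B → D lies within S1.
D → E lies within S1.
C → D lies within S2.
A, E → B lies within S1.
Every dependency is enforceable on the fragments, so the decomposition is dependency-preserving.

none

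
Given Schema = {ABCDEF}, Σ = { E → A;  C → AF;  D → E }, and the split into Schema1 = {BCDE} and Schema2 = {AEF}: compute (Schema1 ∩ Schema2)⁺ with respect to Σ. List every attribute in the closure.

Schema1 ∩ Schema2 = {E}.
E → A applies, adding A
Closure: {AE}.

AE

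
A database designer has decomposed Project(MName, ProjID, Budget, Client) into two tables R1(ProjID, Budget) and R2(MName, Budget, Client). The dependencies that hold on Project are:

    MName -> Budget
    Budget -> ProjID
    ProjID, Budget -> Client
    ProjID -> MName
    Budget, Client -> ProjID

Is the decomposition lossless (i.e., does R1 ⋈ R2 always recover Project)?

Yes

Common attributes: R1 ∩ R2 = {Budget}.
Closure of {Budget}: Budget → ProjID applies, adding ProjID; ProjID, Budget → Client applies, adding Client; ProjID → MName applies, adding MName. So (Budget)⁺ = {MName, ProjID, Budget, Client}.
This closure contains every attribute of R1, so R1 ∩ R2 → R1. The join is lossless.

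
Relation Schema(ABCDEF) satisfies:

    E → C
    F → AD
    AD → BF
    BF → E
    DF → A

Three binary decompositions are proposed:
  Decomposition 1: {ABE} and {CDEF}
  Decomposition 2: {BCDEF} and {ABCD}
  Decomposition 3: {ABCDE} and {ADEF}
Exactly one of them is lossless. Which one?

Decomposition 1: common = {E}, closure = {CE} → lossy.
Decomposition 2: common = {BCD}, closure = {BCD} → lossy.
Decomposition 3: common = {ADE}, closure = {ABCDEF} → lossless.

Decomposition 3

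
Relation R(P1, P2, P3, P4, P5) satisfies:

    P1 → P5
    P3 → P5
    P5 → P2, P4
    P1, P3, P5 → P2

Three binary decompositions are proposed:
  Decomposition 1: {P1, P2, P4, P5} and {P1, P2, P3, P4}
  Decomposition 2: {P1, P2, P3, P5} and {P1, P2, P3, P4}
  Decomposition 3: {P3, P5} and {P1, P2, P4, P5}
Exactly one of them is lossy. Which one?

Decomposition 3

Decomposition 1: common = {P1, P2, P4}, closure = {P1, P2, P4, P5} → lossless.
Decomposition 2: common = {P1, P2, P3}, closure = {P1, P2, P3, P4, P5} → lossless.
Decomposition 3: common = {P5}, closure = {P2, P4, P5} → lossy.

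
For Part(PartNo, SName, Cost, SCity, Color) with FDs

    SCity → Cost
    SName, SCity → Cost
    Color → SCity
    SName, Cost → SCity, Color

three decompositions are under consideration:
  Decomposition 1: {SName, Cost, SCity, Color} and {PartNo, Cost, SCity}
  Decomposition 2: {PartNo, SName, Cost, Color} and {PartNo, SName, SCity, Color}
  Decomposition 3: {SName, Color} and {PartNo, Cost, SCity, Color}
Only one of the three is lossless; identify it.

Decomposition 1: common = {Cost, SCity}, closure = {Cost, SCity} → lossy.
Decomposition 2: common = {PartNo, SName, Color}, closure = {PartNo, SName, Cost, SCity, Color} → lossless.
Decomposition 3: common = {Color}, closure = {Cost, SCity, Color} → lossy.

Decomposition 2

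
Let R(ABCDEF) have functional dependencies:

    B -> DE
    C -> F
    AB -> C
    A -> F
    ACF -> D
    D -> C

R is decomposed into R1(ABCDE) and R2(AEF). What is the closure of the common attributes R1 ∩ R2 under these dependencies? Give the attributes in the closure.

R1 ∩ R2 = {AE}.
A → F applies, adding F
Closure: {AEF}.

AEF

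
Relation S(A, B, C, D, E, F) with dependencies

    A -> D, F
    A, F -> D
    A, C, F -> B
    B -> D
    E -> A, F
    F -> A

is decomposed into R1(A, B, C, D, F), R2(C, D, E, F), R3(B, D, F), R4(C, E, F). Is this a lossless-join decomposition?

Yes

Chase test. Columns are A, B, C, D, E, F; row i has aⱼ where attribute j ∈ Ri, else bᵢⱼ.
Initial tableau (one row per fragment):
  row 1: a1 a2 a3 a4 b15 a6
  row 2: b21 b22 a3 a4 a5 a6
  row 3: b31 a2 b33 a4 b35 a6
  row 4: b41 b42 a3 b44 a5 a6
Rows 2 and 4 agree on E; apply E→A, F and equate their A, F entries.
Rows 1 and 2 agree on F; apply F→A and equate their A entries.
Rows 1 and 3 agree on F; apply F→A and equate their A entries.
Rows 1 and 4 agree on A; apply A→D, F and equate their D, F entries.
Rows 1 and 2 agree on A, C, F; apply A, C, F→B and equate their B entries.
Rows 1 and 4 agree on A, C, F; apply A, C, F→B and equate their B entries.
Row 2 is now all distinguished symbols — the join is lossless.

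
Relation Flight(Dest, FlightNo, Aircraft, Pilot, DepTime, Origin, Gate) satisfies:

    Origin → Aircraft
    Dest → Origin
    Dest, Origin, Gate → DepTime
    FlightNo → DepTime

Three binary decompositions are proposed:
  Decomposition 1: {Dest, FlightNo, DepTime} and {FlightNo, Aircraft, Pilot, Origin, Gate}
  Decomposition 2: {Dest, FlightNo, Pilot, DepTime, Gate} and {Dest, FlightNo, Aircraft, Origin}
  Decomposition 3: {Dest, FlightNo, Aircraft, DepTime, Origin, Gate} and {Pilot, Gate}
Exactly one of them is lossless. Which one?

Decomposition 1: common = {FlightNo}, closure = {FlightNo, DepTime} → lossy.
Decomposition 2: common = {Dest, FlightNo}, closure = {Dest, FlightNo, Aircraft, DepTime, Origin} → lossless.
Decomposition 3: common = {Gate}, closure = {Gate} → lossy.

Decomposition 2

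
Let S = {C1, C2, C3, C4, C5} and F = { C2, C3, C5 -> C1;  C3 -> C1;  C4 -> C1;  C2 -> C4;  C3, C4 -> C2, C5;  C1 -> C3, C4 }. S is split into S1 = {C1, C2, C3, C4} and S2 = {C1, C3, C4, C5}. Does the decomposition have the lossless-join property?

Common attributes: S1 ∩ S2 = {C1, C3, C4}.
Closure of {C1, C3, C4}: C3, C4 → C2, C5 applies, adding C2, C5. So (C1, C3, C4)⁺ = {C1, C2, C3, C4, C5}.
This closure contains every attribute of S1, so S1 ∩ S2 → S1. The join is lossless.

Yes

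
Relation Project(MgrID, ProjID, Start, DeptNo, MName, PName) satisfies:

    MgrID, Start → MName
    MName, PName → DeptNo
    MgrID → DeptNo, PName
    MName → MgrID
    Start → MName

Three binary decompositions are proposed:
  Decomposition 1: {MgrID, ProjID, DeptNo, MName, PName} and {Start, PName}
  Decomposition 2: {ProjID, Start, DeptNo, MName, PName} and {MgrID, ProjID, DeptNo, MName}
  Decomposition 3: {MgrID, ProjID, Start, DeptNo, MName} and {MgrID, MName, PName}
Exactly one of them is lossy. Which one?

Decomposition 1

Decomposition 1: common = {PName}, closure = {PName} → lossy.
Decomposition 2: common = {ProjID, DeptNo, MName}, closure = {MgrID, ProjID, DeptNo, MName, PName} → lossless.
Decomposition 3: common = {MgrID, MName}, closure = {MgrID, DeptNo, MName, PName} → lossless.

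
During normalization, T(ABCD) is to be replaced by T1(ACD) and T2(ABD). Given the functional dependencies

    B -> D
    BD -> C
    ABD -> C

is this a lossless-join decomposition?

Common attributes: T1 ∩ T2 = {AD}.
No dependency enlarges {AD}, so (AD)⁺ = {AD}.
The closure contains neither all of T1 = {ACD} nor all of T2 = {ABD}, so the common attributes are not a superkey of either fragment. The join is lossy.

No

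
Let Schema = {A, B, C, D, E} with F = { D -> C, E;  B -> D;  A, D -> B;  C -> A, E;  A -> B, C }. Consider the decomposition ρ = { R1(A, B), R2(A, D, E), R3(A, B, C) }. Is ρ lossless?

Chase test. Columns are A, B, C, D, E; row i has aⱼ where attribute j ∈ Ri, else bᵢⱼ.
Initial tableau (one row per fragment):
  row 1: a1 a2 b13 b14 b15
  row 2: a1 b22 b23 a4 a5
  row 3: a1 a2 a3 b34 b35
Rows 1 and 3 agree on B; apply B→D and equate their D entries.
Rows 1 and 2 agree on A; apply A→B, C and equate their B, C entries.
Rows 1 and 3 agree on A; apply A→B, C and equate their B, C entries.
Rows 1 and 3 agree on D; apply D→C, E and equate their C, E entries.
Rows 1 and 2 agree on B; apply B→D and equate their D entries.
Rows 1 and 2 agree on C; apply C→A, E and equate their A, E entries.
Row 1 is now all distinguished symbols — the join is lossless.

Yes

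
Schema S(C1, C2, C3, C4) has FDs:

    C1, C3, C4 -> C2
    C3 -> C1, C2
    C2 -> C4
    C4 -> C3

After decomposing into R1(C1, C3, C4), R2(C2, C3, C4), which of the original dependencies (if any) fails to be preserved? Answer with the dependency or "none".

none

C1, C3, C4 → C2: restricted closure across fragments reaches C2.
C3 → C1, C2: restricted closure across fragments reaches C1, C2.
C2 → C4 lies within R2.
C4 → C3 lies within R1.
Every dependency is enforceable on the fragments, so the decomposition is dependency-preserving.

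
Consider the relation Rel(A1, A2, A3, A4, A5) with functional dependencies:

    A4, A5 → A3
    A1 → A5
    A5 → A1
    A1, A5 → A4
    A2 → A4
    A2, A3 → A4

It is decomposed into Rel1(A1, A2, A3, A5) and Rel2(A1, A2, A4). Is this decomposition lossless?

Yes

Common attributes: Rel1 ∩ Rel2 = {A1, A2}.
Closure of {A1, A2}: A1 → A5 applies, adding A5; A1, A5 → A4 applies, adding A4; A4, A5 → A3 applies, adding A3. So (A1, A2)⁺ = {A1, A2, A3, A4, A5}.
This closure contains every attribute of Rel1, so Rel1 ∩ Rel2 → Rel1. The join is lossless.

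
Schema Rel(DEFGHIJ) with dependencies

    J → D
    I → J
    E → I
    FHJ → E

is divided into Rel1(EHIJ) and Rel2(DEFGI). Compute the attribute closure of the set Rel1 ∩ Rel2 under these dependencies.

DEIJ

Rel1 ∩ Rel2 = {EI}.
I → J applies, adding J
J → D applies, adding D
Closure: {DEIJ}.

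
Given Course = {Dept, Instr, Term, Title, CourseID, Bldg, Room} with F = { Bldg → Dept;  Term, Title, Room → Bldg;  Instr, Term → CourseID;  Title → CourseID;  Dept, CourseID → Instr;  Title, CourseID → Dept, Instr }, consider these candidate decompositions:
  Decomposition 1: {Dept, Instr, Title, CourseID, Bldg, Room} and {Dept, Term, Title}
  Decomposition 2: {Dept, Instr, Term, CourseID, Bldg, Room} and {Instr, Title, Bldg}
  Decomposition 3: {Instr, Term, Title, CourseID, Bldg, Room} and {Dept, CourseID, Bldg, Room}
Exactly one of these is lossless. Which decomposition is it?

Decomposition 3

Decomposition 1: common = {Dept, Title}, closure = {Dept, Instr, Title, CourseID} → lossy.
Decomposition 2: common = {Instr, Bldg}, closure = {Dept, Instr, Bldg} → lossy.
Decomposition 3: common = {CourseID, Bldg, Room}, closure = {Dept, Instr, CourseID, Bldg, Room} → lossless.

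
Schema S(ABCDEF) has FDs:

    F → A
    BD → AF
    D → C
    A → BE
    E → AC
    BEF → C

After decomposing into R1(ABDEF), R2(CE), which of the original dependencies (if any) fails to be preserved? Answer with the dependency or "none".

D → C

Check D → C: no single fragment contains all of {CD}, and the restricted closure of {D} across the fragments never reaches {C}.
F → A is preserved.
BD → AF is preserved.
A → BE is preserved.
E → AC is preserved.
BEF → C is preserved.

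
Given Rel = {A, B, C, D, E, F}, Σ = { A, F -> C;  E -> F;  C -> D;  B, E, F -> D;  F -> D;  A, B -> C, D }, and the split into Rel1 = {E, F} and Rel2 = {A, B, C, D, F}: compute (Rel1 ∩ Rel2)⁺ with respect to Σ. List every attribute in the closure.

Rel1 ∩ Rel2 = {F}.
F → D applies, adding D
Closure: {D, F}.

D, F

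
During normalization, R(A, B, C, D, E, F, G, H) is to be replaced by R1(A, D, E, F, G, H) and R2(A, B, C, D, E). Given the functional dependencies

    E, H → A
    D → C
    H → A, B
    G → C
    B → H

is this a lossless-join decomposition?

Common attributes: R1 ∩ R2 = {A, D, E}.
Closure of {A, D, E}: D → C applies, adding C. So (A, D, E)⁺ = {A, C, D, E}.
The closure contains neither all of R1 = {A, D, E, F, G, H} nor all of R2 = {A, B, C, D, E}, so the common attributes are not a superkey of either fragment. The join is lossy.

No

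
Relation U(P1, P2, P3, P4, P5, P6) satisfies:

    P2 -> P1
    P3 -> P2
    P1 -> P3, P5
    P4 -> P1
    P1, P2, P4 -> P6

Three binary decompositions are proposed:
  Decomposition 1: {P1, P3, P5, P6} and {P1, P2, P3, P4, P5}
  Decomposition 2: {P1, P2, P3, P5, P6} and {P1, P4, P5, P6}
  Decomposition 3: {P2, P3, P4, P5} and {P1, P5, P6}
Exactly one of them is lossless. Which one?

Decomposition 1: common = {P1, P3, P5}, closure = {P1, P2, P3, P5} → lossy.
Decomposition 2: common = {P1, P5, P6}, closure = {P1, P2, P3, P5, P6} → lossless.
Decomposition 3: common = {P5}, closure = {P5} → lossy.

Decomposition 2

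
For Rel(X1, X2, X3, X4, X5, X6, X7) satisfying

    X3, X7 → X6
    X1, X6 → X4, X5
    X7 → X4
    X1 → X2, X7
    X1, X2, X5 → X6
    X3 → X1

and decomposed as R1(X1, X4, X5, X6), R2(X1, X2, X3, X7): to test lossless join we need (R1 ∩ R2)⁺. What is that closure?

R1 ∩ R2 = {X1}.
X1 → X2, X7 applies, adding X2, X7
X7 → X4 applies, adding X4
Closure: {X1, X2, X4, X7}.

X1, X2, X4, X7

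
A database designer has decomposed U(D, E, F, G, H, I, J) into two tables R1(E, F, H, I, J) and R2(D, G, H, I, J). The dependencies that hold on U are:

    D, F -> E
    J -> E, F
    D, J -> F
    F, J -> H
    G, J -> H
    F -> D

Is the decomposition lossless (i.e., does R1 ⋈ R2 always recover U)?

Common attributes: R1 ∩ R2 = {H, I, J}.
Closure of {H, I, J}: J → E, F applies, adding E, F; F → D applies, adding D. So (H, I, J)⁺ = {D, E, F, H, I, J}.
This closure contains every attribute of R1, so R1 ∩ R2 → R1. The join is lossless.

Yes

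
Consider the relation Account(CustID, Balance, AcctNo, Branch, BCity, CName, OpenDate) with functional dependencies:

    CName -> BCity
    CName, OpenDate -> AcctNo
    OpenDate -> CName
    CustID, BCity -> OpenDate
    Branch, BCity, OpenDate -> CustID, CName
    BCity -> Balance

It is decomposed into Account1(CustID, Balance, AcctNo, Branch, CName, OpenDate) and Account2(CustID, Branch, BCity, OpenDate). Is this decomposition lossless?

Yes

Common attributes: Account1 ∩ Account2 = {CustID, Branch, OpenDate}.
Closure of {CustID, Branch, OpenDate}: OpenDate → CName applies, adding CName; CName → BCity applies, adding BCity; CName, OpenDate → AcctNo applies, adding AcctNo; BCity → Balance applies, adding Balance. So (CustID, Branch, OpenDate)⁺ = {CustID, Balance, AcctNo, Branch, BCity, CName, OpenDate}.
This closure contains every attribute of Account1, so Account1 ∩ Account2 → Account1. The join is lossless.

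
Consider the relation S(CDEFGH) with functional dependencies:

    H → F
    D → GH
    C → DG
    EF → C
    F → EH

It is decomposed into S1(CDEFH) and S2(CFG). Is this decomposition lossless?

Common attributes: S1 ∩ S2 = {CF}.
Closure of {CF}: C → DG applies, adding DG; F → EH applies, adding EH. So (CF)⁺ = {CDEFGH}.
This closure contains every attribute of S1, so S1 ∩ S2 → S1. The join is lossless.

Yes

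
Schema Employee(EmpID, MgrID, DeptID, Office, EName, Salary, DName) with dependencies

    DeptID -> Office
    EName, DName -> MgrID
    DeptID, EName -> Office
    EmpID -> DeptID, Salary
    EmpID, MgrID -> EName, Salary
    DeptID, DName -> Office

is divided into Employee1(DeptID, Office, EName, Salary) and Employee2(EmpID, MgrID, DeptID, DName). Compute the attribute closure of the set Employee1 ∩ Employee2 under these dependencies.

Employee1 ∩ Employee2 = {DeptID}.
DeptID → Office applies, adding Office
Closure: {DeptID, Office}.

DeptID, Office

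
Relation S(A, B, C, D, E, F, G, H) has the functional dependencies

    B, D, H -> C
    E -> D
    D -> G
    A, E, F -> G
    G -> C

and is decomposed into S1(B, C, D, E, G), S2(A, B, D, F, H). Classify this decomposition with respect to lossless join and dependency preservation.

Lossless test: (B, D)⁺ = {B, C, D, G}, which is a superkey of neither fragment — lossy.
Dependency preservation: B, D, H → C; A, E, F → G are not contained in any single fragment, but the restricted closure of each left-hand side across the fragments still reaches the right-hand side; the remaining FDs each lie inside some fragment. All dependencies are preserved.

lossy but dependency-preserving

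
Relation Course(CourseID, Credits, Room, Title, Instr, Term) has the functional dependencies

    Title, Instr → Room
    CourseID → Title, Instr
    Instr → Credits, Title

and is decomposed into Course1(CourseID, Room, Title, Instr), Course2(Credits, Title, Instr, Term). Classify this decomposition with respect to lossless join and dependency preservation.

lossy but dependency-preserving

Lossless test: (Title, Instr)⁺ = {Credits, Room, Title, Instr}, which is a superkey of neither fragment — lossy.
Dependency preservation: every FD's attributes lie within a single fragment, so each can be enforced locally — preserved.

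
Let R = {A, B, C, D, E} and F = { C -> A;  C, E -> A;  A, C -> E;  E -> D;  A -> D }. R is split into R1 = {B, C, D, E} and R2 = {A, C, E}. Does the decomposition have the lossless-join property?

Common attributes: R1 ∩ R2 = {C, E}.
Closure of {C, E}: C → A applies, adding A; E → D applies, adding D. So (C, E)⁺ = {A, C, D, E}.
This closure contains every attribute of R2, so R1 ∩ R2 → R2. The join is lossless.

Yes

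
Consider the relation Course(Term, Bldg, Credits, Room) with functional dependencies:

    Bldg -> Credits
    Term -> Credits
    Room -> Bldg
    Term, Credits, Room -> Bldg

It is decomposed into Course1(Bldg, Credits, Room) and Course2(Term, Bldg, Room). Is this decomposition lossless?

Yes

Common attributes: Course1 ∩ Course2 = {Bldg, Room}.
Closure of {Bldg, Room}: Bldg → Credits applies, adding Credits. So (Bldg, Room)⁺ = {Bldg, Credits, Room}.
This closure contains every attribute of Course1, so Course1 ∩ Course2 → Course1. The join is lossless.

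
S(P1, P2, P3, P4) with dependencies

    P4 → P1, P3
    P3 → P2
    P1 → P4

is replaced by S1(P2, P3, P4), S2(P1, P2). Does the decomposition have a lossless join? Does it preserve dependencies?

Lossless test: (P2)⁺ = {P2}, which is a superkey of neither fragment — lossy.
Dependency preservation: the restricted closure of {P4} across the fragments never reaches {P1, P3}, so P4 → P1, P3 cannot be enforced without a join — not preserved.

lossy and not dependency-preserving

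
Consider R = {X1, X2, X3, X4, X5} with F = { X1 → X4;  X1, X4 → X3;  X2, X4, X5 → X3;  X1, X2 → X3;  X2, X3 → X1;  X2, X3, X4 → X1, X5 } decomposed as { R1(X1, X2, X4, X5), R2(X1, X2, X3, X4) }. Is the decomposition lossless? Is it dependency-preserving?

lossless and dependency-preserving

Lossless test: (X1, X2, X4)⁺ = {X1, X2, X3, X4, X5}, which contains all of one fragment — lossless.
Dependency preservation: X2, X4, X5 → X3; X2, X3, X4 → X1, X5 are not contained in any single fragment, but the restricted closure of each left-hand side across the fragments still reaches the right-hand side; the remaining FDs each lie inside some fragment. All dependencies are preserved.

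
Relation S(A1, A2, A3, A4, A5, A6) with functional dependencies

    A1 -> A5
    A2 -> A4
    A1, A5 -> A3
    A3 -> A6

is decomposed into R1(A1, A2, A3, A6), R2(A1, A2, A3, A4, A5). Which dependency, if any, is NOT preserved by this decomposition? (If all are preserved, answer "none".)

A1 → A5 lies within R2.
A2 → A4 lies within R2.
A1, A5 → A3 lies within R2.
A3 → A6 lies within R1.
Every dependency is enforceable on the fragments, so the decomposition is dependency-preserving.

none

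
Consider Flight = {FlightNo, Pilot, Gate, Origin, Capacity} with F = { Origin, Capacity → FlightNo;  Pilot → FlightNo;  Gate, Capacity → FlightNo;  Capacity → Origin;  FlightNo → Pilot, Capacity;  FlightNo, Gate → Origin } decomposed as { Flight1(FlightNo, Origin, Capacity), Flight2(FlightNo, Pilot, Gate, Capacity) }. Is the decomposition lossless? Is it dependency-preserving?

lossless and dependency-preserving

Lossless test: (FlightNo, Capacity)⁺ = {FlightNo, Pilot, Origin, Capacity}, which contains all of one fragment — lossless.
Dependency preservation: FlightNo, Gate → Origin is not contained in any single fragment, but the restricted closure of its left-hand side across the fragments still reaches the right-hand side; the remaining FDs each lie inside some fragment. All dependencies are preserved.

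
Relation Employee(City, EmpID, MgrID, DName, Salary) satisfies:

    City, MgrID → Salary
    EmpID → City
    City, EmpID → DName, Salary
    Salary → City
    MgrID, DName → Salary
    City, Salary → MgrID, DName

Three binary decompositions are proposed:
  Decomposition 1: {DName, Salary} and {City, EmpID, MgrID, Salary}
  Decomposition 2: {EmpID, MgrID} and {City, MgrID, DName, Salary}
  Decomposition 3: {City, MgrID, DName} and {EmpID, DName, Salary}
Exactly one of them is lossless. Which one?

Decomposition 1

Decomposition 1: common = {Salary}, closure = {City, MgrID, DName, Salary} → lossless.
Decomposition 2: common = {MgrID}, closure = {MgrID} → lossy.
Decomposition 3: common = {DName}, closure = {DName} → lossy.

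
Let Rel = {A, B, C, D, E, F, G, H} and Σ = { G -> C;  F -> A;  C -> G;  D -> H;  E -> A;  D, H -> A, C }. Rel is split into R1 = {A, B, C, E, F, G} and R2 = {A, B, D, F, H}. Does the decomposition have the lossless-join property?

Common attributes: R1 ∩ R2 = {A, B, F}.
No dependency enlarges {A, B, F}, so (A, B, F)⁺ = {A, B, F}.
The closure contains neither all of R1 = {A, B, C, E, F, G} nor all of R2 = {A, B, D, F, H}, so the common attributes are not a superkey of either fragment. The join is lossy.

No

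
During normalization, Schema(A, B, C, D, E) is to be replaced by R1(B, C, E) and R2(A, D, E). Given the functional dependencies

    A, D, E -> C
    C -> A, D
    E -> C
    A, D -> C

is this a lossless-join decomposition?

Common attributes: R1 ∩ R2 = {E}.
Closure of {E}: E → C applies, adding C; C → A, D applies, adding A, D. So (E)⁺ = {A, C, D, E}.
This closure contains every attribute of R2, so R1 ∩ R2 → R2. The join is lossless.

Yes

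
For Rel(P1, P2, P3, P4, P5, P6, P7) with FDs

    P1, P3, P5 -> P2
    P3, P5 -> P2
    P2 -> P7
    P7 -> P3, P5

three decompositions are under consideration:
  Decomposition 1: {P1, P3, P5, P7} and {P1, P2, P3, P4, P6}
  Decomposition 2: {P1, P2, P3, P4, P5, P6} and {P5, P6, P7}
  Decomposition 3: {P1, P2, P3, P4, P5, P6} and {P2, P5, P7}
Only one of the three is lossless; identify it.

Decomposition 1: common = {P1, P3}, closure = {P1, P3} → lossy.
Decomposition 2: common = {P5, P6}, closure = {P5, P6} → lossy.
Decomposition 3: common = {P2, P5}, closure = {P2, P3, P5, P7} → lossless.

Decomposition 3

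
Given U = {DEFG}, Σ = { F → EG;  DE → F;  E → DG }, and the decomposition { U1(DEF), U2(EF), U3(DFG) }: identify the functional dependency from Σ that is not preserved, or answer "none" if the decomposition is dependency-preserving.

F → EG: restricted closure across fragments reaches EG.
DE → F lies within U1.
E → DG: restricted closure across fragments reaches DG.
Every dependency is enforceable on the fragments, so the decomposition is dependency-preserving.

none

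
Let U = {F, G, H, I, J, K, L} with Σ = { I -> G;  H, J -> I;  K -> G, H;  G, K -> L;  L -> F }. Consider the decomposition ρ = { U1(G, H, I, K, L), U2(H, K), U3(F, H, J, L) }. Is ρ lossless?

No

Chase test. Columns are F, G, H, I, J, K, L; row i has aⱼ where attribute j ∈ Ui, else bᵢⱼ.
Initial tableau (one row per fragment):
  row 1: b11 a2 a3 a4 b15 a6 a7
  row 2: b21 b22 a3 b24 b25 a6 b27
  row 3: a1 b32 a3 b34 a5 b36 a7
Rows 1 and 2 agree on K; apply K→G, H and equate their G, H entries.
Rows 1 and 2 agree on G, K; apply G, K→L and equate their L entries.
Rows 1 and 2 agree on L; apply L→F and equate their F entries.
Rows 1 and 3 agree on L; apply L→F and equate their F entries.
No row becomes fully distinguished — the join is lossy.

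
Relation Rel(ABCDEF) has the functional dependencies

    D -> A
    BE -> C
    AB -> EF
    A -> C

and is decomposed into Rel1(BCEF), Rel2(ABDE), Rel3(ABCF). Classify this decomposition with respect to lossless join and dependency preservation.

lossless and dependency-preserving

Lossless test (chase): Rows 1 and 2 agree on BE; apply BE→C and equate their C entries. Rows 2 and 3 agree on AB; apply AB→EF and equate their EF entries. Row 2 is now all distinguished symbols — the join is lossless.
Dependency preservation: AB → EF is not contained in any single fragment, but the restricted closure of its left-hand side across the fragments still reaches the right-hand side; the remaining FDs each lie inside some fragment. All dependencies are preserved.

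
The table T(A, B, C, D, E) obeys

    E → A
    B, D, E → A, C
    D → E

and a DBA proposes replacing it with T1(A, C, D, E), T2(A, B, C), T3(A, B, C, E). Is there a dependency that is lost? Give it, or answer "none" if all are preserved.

Check B, D, E → A, C: no single fragment contains all of {A, B, C, D, E}, and the restricted closure of {B, D, E} across the fragments never reaches {A, C}.
E → A is preserved.
D → E is preserved.

B, D, E → A, C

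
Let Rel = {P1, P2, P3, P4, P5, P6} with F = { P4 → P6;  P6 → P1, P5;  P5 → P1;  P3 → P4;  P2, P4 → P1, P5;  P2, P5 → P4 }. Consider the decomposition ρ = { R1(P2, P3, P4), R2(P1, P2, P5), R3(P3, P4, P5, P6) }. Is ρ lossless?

Chase test. Columns are P1, P2, P3, P4, P5, P6; row i has aⱼ where attribute j ∈ Ri, else bᵢⱼ.
Initial tableau (one row per fragment):
  row 1: b11 a2 a3 a4 b15 b16
  row 2: a1 a2 b23 b24 a5 b26
  row 3: b31 b32 a3 a4 a5 a6
Rows 1 and 3 agree on P4; apply P4→P6 and equate their P6 entries.
Rows 1 and 3 agree on P6; apply P6→P1, P5 and equate their P1, P5 entries.
Rows 1 and 2 agree on P5; apply P5→P1 and equate their P1 entries.
Rows 1 and 2 agree on P2, P5; apply P2, P5→P4 and equate their P4 entries.
Rows 1 and 2 agree on P4; apply P4→P6 and equate their P6 entries.
Row 1 is now all distinguished symbols — the join is lossless.

Yes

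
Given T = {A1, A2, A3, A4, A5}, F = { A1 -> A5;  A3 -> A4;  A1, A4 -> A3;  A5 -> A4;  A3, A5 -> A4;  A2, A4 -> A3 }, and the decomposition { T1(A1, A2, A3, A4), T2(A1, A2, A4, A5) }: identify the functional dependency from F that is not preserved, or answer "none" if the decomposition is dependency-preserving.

A1 → A5 lies within T2.
A3 → A4 lies within T1.
A1, A4 → A3 lies within T1.
A5 → A4 lies within T2.
A3, A5 → A4: restricted closure across fragments reaches A4.
A2, A4 → A3 lies within T1.
Every dependency is enforceable on the fragments, so the decomposition is dependency-preserving.

none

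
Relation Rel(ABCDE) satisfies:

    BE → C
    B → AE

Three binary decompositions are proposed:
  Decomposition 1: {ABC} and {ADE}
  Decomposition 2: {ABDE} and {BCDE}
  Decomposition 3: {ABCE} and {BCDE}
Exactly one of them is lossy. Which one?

Decomposition 1: common = {A}, closure = {A} → lossy.
Decomposition 2: common = {BDE}, closure = {ABCDE} → lossless.
Decomposition 3: common = {BCE}, closure = {ABCE} → lossless.

Decomposition 1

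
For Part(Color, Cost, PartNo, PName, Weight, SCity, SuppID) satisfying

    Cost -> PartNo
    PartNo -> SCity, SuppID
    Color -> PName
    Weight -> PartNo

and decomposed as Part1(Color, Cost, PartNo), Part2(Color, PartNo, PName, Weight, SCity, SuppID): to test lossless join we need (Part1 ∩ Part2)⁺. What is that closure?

Part1 ∩ Part2 = {Color, PartNo}.
PartNo → SCity, SuppID applies, adding SCity, SuppID
Color → PName applies, adding PName
Closure: {Color, PartNo, PName, SCity, SuppID}.

Color, PartNo, PName, SCity, SuppID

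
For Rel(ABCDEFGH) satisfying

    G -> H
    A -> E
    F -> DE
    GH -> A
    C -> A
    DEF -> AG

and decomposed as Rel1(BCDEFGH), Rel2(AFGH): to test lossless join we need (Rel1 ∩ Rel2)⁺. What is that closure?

Rel1 ∩ Rel2 = {FGH}.
F → DE applies, adding DE
GH → A applies, adding A
Closure: {ADEFGH}.

ADEFGH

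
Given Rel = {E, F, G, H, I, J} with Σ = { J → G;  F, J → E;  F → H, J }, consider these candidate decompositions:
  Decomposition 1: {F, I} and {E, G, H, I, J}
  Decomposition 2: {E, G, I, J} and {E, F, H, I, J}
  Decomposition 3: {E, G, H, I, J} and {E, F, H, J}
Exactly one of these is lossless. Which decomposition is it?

Decomposition 1: common = {I}, closure = {I} → lossy.
Decomposition 2: common = {E, I, J}, closure = {E, G, I, J} → lossless.
Decomposition 3: common = {E, H, J}, closure = {E, G, H, J} → lossy.

Decomposition 2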